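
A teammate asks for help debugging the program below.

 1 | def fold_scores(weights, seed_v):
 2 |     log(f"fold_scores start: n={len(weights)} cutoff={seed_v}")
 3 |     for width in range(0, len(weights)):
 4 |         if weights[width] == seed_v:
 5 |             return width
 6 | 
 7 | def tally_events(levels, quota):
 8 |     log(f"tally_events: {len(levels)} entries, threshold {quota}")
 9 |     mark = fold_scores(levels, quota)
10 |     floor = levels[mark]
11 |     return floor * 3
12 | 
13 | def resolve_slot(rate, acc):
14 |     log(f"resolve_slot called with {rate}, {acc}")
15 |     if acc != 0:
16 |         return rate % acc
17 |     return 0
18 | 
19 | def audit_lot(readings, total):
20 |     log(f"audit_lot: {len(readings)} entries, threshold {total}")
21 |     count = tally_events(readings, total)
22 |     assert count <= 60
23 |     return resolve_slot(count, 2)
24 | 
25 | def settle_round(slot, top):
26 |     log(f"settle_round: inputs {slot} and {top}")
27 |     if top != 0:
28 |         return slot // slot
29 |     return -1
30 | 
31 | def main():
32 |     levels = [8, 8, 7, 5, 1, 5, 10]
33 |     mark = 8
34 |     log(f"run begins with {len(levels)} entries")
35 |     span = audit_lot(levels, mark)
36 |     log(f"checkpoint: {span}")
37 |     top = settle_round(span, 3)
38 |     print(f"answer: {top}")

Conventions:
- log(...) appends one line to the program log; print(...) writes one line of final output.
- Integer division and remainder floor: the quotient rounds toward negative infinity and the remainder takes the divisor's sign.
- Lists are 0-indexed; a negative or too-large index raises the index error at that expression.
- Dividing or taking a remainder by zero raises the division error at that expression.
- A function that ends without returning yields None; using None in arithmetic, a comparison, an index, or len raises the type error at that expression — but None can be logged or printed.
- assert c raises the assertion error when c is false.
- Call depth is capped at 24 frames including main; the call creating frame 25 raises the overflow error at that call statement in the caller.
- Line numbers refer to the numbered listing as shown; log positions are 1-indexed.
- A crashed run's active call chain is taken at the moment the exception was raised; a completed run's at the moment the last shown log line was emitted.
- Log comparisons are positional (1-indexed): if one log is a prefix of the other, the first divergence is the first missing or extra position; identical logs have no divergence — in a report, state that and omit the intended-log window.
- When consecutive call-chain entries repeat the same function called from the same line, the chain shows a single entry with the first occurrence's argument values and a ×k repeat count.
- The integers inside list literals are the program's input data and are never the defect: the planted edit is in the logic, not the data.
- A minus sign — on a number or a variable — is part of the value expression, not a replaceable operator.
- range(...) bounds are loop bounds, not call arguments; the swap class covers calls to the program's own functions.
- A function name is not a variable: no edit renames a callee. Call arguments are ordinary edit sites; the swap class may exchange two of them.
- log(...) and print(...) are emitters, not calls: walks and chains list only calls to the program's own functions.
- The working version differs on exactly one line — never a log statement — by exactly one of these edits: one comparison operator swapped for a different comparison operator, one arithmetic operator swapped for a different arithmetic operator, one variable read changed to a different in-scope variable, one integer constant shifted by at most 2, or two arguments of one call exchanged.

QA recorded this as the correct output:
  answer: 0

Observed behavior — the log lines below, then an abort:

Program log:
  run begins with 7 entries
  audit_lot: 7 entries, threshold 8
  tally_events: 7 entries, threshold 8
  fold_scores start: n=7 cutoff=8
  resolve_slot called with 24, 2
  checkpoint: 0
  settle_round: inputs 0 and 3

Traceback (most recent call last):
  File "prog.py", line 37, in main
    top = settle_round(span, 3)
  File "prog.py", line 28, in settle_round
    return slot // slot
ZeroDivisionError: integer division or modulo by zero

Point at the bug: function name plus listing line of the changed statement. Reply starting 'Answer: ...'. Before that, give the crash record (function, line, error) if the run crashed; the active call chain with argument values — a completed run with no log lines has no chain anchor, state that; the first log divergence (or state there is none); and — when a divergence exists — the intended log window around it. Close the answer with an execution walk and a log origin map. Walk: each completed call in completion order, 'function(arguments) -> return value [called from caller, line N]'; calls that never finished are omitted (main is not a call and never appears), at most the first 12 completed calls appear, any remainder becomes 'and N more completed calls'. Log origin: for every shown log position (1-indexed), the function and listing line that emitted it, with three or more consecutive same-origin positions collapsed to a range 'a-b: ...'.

Answer: the defect is in settle_round at line 28.
Core observation: Every log line matches the working run — the failure is the only observable divergence.
Crash: settle_round, line 28, ZeroDivisionError.
Call chain: main -> settle_round(0, 3) (called at line 37).
First divergence: there is none — every log position agrees.
Execution walk:
  fold_scores([8, 8, 7, 5, 1, 5, 10], 8) -> 0  [called from tally_events, line 9]
  tally_events([8, 8, 7, 5, 1, 5, 10], 8) -> 24  [called from audit_lot, line 21]
  resolve_slot(24, 2) -> 0  [called from audit_lot, line 23]
  audit_lot([8, 8, 7, 5, 1, 5, 10], 8) -> 0  [called from main, line 35]
Log line origins:
  1: logged in main at line 34
  2: logged in audit_lot at line 20
  3: logged in tally_events at line 8
  4: logged in fold_scores at line 2
  5: logged in resolve_slot at line 14
  6: logged in main at line 36
  7: logged in settle_round at line 26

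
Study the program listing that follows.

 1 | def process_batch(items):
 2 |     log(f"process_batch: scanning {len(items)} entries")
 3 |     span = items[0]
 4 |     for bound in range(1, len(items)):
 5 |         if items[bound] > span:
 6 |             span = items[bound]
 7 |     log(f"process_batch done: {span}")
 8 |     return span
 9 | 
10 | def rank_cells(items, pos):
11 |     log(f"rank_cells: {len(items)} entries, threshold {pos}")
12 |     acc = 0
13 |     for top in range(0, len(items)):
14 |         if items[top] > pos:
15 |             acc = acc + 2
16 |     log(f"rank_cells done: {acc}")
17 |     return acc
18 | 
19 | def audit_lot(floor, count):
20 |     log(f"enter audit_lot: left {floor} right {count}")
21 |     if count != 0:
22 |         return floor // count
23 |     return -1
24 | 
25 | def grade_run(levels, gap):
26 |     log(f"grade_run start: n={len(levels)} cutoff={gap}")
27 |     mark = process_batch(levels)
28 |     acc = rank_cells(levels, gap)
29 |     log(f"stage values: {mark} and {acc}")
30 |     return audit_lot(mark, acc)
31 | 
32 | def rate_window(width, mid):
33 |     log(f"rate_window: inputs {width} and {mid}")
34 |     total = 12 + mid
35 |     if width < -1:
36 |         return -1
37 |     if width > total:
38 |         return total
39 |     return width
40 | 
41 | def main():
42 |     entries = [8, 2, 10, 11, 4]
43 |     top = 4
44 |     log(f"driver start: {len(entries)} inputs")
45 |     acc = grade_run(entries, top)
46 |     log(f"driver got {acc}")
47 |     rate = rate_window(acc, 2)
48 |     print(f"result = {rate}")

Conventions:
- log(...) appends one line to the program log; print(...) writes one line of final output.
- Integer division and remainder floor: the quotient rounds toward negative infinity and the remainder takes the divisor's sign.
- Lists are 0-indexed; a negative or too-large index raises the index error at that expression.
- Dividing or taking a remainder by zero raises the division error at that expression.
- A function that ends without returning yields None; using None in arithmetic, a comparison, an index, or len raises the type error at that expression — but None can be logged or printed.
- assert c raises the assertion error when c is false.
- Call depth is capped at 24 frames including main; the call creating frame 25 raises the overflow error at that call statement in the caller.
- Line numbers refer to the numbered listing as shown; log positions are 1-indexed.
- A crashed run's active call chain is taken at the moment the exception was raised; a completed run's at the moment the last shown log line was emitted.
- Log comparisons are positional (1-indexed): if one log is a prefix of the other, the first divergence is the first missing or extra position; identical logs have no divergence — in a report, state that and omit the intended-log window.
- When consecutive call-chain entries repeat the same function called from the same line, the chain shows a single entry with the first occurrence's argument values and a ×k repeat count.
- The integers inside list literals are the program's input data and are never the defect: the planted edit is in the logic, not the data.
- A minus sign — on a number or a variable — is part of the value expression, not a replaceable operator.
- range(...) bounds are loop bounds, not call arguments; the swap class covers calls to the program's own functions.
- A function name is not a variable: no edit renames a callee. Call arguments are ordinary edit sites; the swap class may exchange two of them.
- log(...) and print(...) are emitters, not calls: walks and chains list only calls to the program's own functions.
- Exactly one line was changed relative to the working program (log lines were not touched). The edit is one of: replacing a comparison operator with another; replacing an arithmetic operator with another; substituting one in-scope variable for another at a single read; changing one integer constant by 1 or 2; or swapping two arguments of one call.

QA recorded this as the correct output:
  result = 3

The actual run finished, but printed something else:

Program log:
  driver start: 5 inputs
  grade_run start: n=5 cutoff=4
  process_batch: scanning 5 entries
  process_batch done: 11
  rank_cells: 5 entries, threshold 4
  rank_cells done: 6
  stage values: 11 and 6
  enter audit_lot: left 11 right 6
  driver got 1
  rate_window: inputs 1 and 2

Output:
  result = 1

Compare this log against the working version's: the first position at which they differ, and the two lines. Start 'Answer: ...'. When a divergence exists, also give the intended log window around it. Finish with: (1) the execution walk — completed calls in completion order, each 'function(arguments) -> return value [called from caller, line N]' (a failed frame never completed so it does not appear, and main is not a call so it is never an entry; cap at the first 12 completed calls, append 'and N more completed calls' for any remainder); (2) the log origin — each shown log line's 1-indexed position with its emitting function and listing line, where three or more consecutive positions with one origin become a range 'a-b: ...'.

Answer: position 6; shown 'rank_cells done: 6' vs intended 'rank_cells done: 3'.
Intended log window:
  4: process_batch done: 11
  5: rank_cells: 5 entries, threshold 4
  6: rank_cells done: 3
  7: stage values: 11 and 3
Execution walk:
  process_batch([8, 2, 10, 11, 4]) -> 11  [called from grade_run, line 27]
  rank_cells([8, 2, 10, 11, 4], 4) -> 6  [called from grade_run, line 28]
  audit_lot(11, 6) -> 1  [called from grade_run, line 30]
  grade_run([8, 2, 10, 11, 4], 4) -> 1  [called from main, line 45]
  rate_window(1, 2) -> 1  [called from main, line 47]
Log origins:
  1: logged in main at line 44
  2: logged in grade_run at line 26
  3: logged in process_batch at line 2
  4: logged in process_batch at line 7
  5: logged in rank_cells at line 11
  6: logged in rank_cells at line 16
  7: logged in grade_run at line 29
  8: logged in audit_lot at line 20
  9: logged in main at line 46
  10: logged in rate_window at line 33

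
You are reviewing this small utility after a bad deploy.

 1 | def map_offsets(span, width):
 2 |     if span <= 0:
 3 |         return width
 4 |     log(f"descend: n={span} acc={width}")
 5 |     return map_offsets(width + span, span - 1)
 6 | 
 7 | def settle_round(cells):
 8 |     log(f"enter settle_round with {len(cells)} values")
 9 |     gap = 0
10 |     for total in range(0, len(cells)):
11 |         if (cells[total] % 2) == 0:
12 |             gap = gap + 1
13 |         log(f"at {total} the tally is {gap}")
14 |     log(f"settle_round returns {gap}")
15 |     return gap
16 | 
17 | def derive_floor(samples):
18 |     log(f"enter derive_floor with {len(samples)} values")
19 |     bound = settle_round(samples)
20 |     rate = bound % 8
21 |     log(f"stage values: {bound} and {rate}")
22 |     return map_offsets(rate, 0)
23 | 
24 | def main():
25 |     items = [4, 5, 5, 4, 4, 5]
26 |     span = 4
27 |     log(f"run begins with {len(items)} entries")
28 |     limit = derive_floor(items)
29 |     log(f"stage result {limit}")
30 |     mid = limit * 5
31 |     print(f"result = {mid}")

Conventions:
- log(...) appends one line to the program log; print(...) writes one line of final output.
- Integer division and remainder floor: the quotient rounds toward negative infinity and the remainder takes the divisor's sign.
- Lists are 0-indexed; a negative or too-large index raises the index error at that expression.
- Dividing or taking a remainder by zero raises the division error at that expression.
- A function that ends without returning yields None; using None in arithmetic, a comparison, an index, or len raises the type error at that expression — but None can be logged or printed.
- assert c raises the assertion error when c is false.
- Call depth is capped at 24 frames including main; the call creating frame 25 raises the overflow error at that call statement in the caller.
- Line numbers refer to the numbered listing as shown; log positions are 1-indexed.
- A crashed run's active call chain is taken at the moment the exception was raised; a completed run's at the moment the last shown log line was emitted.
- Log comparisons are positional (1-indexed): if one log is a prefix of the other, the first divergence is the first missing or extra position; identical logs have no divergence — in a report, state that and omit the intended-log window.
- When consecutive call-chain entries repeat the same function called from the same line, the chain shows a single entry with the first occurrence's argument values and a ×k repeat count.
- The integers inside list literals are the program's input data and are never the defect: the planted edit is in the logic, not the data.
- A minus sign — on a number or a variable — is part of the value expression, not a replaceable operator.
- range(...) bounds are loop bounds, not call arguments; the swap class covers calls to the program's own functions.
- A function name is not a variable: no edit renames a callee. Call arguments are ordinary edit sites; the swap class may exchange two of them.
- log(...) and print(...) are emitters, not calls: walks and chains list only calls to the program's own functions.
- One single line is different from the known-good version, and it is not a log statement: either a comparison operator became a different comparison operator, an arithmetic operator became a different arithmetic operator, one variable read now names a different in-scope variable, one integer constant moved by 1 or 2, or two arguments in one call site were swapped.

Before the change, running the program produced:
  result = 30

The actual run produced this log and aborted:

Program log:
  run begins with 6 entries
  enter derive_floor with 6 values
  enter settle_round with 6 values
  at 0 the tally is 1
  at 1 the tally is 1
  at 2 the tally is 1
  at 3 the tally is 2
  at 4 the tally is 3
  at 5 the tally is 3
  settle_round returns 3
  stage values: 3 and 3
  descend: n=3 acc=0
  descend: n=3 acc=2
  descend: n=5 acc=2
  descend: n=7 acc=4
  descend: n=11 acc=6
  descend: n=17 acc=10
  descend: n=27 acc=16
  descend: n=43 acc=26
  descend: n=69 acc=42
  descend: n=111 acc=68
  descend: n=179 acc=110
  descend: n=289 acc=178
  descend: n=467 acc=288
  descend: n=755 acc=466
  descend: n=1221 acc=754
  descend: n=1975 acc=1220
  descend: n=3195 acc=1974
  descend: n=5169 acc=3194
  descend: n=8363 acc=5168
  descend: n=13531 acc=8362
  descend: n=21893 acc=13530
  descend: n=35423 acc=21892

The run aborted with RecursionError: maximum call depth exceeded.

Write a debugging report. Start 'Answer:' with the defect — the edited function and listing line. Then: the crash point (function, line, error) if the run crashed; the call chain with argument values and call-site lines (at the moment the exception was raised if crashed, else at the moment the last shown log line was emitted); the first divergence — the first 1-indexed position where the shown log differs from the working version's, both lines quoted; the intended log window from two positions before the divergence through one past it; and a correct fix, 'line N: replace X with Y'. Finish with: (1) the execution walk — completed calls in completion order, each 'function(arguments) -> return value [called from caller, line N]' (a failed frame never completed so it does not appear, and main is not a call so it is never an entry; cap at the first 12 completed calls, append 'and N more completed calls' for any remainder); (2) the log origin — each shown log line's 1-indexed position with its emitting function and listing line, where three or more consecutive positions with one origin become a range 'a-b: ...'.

Answer: the defect is in map_offsets at line 5.
Key fact: The log first diverges at position 13: the faulty run prints 'descend: n=3 acc=2' where the working version prints 'descend: n=2 acc=3'.
Crash: map_offsets, line 5, RecursionError.
Call chain: main -> derive_floor([4, 5, 5, 4, 4, 5]) (called at line 28) -> map_offsets(3, 0) (called at line 22) -> map_offsets(3, 2) (called at line 5) ×21.
First divergence: at position 13 the run shows 'descend: n=3 acc=2' where the working version logs 'descend: n=2 acc=3'.
Intended log window:
  11: stage values: 3 and 3
  12: descend: n=3 acc=0
  13: descend: n=2 acc=3
  14: descend: n=1 acc=5
Execution walk:
  settle_round([4, 5, 5, 4, 4, 5]) -> 3  [called from derive_floor, line 19]
Origin of each log line:
  1: emitted by main (line 27)
  2: emitted by derive_floor (line 18)
  3: emitted by settle_round (line 8)
  4-9: emitted by settle_round (line 13)
  10: emitted by settle_round (line 14)
  11: emitted by derive_floor (line 21)
  12-33: emitted by map_offsets (line 4)
A correct fix: line 5: replace `map_offsets(width + span, span - 1)` with `map_offsets(span - 1, width + span)`.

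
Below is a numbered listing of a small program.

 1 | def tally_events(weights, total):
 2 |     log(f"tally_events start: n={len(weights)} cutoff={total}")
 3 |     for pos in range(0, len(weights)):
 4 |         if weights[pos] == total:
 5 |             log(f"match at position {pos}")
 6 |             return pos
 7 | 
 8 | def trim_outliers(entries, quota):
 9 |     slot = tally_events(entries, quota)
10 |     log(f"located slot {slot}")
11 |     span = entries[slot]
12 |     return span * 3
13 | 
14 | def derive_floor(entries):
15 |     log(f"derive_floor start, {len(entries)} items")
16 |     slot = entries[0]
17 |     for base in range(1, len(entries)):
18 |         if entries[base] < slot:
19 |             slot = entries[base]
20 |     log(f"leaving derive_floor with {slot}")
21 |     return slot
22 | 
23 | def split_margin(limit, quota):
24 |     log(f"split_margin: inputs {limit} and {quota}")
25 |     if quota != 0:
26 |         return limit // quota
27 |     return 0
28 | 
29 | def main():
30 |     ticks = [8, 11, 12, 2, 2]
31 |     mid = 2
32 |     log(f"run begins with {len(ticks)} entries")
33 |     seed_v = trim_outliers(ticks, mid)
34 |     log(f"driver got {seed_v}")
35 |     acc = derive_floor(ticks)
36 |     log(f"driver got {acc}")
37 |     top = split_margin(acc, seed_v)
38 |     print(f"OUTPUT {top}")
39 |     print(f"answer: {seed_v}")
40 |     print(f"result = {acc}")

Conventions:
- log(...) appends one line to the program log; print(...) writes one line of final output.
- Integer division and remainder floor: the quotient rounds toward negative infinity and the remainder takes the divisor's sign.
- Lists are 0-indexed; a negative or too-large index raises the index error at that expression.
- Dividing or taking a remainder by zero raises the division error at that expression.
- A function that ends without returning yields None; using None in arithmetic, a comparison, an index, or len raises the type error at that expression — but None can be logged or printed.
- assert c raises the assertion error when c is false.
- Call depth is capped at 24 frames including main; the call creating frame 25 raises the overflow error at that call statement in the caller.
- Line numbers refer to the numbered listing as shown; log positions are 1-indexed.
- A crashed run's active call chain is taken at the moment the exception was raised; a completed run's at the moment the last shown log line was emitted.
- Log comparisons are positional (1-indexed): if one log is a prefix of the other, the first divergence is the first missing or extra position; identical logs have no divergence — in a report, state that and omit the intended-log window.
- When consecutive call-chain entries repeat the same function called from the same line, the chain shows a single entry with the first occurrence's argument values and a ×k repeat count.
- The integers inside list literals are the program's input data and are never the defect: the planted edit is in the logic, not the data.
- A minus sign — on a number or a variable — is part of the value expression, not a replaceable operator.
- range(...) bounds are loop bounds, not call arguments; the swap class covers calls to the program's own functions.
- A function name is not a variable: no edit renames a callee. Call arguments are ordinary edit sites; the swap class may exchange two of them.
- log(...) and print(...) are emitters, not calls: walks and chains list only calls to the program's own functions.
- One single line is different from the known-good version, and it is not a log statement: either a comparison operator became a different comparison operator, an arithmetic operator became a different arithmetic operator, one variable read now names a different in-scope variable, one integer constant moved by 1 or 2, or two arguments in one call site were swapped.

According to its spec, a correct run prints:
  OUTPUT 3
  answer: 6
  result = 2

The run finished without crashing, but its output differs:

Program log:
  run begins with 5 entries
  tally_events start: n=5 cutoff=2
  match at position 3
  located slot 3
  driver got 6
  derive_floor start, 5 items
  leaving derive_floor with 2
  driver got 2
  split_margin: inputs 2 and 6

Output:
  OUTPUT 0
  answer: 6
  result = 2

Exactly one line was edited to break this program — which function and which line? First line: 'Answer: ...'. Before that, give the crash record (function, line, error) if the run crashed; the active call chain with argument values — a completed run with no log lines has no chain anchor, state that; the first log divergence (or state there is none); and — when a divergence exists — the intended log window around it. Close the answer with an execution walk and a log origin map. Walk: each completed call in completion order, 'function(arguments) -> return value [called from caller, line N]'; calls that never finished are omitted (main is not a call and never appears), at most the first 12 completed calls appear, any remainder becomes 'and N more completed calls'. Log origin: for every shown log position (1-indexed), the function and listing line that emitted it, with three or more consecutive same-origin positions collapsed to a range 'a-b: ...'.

Answer: the defect is in main at line 37.
Core observation: The earliest visible damage is log position 9 — 'split_margin: inputs 2 and 6' rather than the intended 'split_margin: inputs 6 and 2'.
Call chain: main -> split_margin(2, 6) (called at line 37).
First divergence: position 9 — the shown line 'split_margin: inputs 2 and 6' should read 'split_margin: inputs 6 and 2'.
Intended log window:
  7: leaving derive_floor with 2
  8: driver got 2
  9: split_margin: inputs 6 and 2
Execution walk:
  tally_events([8, 11, 12, 2, 2], 2) -> 3  [called from trim_outliers, line 9]
  trim_outliers([8, 11, 12, 2, 2], 2) -> 6  [called from main, line 33]
  derive_floor([8, 11, 12, 2, 2]) -> 2  [called from main, line 35]
  split_margin(2, 6) -> 0  [called from main, line 37]
Origin of each log line:
  1: from main, line 32
  2: from tally_events, line 2
  3: from tally_events, line 5
  4: from trim_outliers, line 10
  5: from main, line 34
  6: from derive_floor, line 15
  7: from derive_floor, line 20
  8: from main, line 36
  9: from split_margin, line 24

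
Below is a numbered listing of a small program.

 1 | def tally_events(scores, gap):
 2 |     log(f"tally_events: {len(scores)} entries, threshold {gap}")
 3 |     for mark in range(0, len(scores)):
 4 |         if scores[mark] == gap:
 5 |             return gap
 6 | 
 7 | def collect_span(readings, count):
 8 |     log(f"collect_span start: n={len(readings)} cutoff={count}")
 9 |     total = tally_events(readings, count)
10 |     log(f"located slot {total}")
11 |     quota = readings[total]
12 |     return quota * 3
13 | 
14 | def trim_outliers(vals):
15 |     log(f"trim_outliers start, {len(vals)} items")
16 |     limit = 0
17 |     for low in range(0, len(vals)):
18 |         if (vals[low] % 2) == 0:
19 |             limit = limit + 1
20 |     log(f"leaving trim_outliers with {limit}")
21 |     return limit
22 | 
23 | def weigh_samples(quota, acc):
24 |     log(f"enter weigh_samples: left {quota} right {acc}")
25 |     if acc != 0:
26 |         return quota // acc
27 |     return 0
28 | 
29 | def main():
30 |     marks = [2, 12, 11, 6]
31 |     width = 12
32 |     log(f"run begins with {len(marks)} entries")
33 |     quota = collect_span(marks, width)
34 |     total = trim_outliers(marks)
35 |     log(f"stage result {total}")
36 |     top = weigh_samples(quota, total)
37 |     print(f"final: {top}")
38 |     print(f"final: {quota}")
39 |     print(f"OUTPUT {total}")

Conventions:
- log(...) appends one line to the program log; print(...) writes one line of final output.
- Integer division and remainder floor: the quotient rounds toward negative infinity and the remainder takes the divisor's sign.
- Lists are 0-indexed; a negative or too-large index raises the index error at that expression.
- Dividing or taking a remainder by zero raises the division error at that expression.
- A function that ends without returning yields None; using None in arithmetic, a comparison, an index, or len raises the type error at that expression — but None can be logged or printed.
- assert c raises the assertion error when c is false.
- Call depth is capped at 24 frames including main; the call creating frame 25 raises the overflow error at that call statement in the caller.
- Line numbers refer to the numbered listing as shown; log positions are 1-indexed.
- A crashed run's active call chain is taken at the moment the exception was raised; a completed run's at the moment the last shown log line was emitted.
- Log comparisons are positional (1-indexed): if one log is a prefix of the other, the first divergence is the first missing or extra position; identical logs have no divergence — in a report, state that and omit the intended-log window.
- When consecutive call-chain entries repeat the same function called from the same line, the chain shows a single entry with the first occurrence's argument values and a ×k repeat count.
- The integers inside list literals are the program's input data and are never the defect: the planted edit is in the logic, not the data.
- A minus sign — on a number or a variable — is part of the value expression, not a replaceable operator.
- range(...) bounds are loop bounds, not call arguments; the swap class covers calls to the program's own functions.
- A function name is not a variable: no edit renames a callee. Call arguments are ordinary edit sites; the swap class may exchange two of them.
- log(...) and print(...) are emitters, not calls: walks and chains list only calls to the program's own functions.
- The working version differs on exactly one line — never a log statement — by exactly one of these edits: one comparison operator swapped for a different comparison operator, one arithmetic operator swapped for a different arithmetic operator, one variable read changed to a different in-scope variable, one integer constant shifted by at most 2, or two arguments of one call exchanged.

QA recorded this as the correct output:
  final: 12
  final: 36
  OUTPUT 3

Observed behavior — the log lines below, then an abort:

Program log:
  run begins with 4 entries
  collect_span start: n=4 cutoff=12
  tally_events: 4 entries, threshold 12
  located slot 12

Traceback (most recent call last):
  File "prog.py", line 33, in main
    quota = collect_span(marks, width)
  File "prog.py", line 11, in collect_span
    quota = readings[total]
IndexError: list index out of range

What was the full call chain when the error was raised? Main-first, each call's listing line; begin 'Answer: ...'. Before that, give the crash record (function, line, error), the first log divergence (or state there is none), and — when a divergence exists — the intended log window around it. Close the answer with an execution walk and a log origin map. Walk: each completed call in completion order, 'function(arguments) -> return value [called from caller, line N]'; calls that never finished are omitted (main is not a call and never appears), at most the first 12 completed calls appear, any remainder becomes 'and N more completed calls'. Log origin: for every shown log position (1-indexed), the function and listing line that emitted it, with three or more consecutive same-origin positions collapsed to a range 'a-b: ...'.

Answer: main -> collect_span (called at line 33).
Key fact: Everything matches until log position 4, which reads 'located slot 12' in place of 'located slot 1'.
Crash: collect_span, line 11, IndexError.
First divergence: position 4 — the shown line 'located slot 12' should read 'located slot 1'.
Intended log window:
  2: collect_span start: n=4 cutoff=12
  3: tally_events: 4 entries, threshold 12
  4: located slot 1
  5: trim_outliers start, 4 items
Execution walk:
  tally_events([2, 12, 11, 6], 12) -> 12  [called from collect_span, line 9]
Log origins:
  1: from main, line 32
  2: from collect_span, line 8
  3: from tally_events, line 2
  4: from collect_span, line 10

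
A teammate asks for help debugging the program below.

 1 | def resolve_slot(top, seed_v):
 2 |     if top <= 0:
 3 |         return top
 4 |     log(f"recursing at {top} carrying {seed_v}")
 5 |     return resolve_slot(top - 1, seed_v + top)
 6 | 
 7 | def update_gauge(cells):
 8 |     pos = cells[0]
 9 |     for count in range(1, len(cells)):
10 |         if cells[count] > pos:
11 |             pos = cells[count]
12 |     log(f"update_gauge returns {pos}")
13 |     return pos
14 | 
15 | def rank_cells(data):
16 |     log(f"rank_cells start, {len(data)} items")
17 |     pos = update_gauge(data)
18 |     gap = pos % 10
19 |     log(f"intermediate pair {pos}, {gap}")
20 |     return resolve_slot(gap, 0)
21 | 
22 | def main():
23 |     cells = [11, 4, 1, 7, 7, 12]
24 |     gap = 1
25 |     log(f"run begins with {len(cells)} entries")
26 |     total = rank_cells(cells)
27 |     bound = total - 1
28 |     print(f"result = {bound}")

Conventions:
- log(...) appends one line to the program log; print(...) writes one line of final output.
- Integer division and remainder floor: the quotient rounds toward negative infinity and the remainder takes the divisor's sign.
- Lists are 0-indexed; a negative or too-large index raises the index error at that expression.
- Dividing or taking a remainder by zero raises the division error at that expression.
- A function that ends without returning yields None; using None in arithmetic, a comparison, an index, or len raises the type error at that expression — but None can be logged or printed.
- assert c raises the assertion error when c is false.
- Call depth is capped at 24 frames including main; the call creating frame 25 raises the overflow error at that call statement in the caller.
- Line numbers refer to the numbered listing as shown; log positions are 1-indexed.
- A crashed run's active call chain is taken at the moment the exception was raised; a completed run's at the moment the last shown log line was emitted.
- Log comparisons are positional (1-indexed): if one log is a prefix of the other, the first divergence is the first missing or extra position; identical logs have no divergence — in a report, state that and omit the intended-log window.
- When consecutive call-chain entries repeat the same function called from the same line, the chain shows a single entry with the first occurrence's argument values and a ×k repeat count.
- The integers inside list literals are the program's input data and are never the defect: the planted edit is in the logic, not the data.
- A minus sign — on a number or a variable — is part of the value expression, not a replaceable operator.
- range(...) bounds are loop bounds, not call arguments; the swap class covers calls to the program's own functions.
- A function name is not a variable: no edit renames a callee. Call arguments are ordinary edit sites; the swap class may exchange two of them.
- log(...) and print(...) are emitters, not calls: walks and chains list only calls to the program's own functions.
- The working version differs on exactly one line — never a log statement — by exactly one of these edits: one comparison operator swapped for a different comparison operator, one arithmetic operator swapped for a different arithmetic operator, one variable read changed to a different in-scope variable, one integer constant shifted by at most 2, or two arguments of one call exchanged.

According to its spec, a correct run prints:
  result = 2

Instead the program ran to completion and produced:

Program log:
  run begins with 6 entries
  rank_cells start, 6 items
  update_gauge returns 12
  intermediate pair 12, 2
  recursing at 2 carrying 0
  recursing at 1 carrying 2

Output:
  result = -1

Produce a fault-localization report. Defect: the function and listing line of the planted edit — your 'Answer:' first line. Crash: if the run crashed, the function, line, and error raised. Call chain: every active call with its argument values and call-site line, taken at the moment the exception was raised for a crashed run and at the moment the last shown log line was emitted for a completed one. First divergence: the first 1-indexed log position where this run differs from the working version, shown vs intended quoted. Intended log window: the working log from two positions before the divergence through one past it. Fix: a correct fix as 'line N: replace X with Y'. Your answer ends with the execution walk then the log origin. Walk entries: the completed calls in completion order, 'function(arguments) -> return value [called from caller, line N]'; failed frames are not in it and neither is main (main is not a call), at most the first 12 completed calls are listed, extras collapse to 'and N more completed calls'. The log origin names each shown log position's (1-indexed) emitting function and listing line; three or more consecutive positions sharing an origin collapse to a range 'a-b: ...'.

Answer: the defect is in resolve_slot at line 3.
Key fact: No log line changed; the fault shows up purely in the output.
Call chain: main -> rank_cells([11, 4, 1, 7, 7, 12]) (called at line 26) -> resolve_slot(2, 0) (called at line 20) -> resolve_slot(1, 2) (called at line 5).
First divergence: none — the logs agree in full.
Execution walk:
  update_gauge([11, 4, 1, 7, 7, 12]) -> 12  [called from rank_cells, line 17]
  resolve_slot(0, 3) -> 0  [called from resolve_slot, line 5]
  resolve_slot(1, 2) -> 0  [called from resolve_slot, line 5]
  resolve_slot(2, 0) -> 0  [called from rank_cells, line 20]
  rank_cells([11, 4, 1, 7, 7, 12]) -> 0  [called from main, line 26]
Log origin:
  1 — main, line 25
  2 — rank_cells, line 16
  3 — update_gauge, line 12
  4 — rank_cells, line 19
  5 — resolve_slot, line 4
  6 — resolve_slot, line 4
A correct fix: line 3: replace `top` with `seed_v`.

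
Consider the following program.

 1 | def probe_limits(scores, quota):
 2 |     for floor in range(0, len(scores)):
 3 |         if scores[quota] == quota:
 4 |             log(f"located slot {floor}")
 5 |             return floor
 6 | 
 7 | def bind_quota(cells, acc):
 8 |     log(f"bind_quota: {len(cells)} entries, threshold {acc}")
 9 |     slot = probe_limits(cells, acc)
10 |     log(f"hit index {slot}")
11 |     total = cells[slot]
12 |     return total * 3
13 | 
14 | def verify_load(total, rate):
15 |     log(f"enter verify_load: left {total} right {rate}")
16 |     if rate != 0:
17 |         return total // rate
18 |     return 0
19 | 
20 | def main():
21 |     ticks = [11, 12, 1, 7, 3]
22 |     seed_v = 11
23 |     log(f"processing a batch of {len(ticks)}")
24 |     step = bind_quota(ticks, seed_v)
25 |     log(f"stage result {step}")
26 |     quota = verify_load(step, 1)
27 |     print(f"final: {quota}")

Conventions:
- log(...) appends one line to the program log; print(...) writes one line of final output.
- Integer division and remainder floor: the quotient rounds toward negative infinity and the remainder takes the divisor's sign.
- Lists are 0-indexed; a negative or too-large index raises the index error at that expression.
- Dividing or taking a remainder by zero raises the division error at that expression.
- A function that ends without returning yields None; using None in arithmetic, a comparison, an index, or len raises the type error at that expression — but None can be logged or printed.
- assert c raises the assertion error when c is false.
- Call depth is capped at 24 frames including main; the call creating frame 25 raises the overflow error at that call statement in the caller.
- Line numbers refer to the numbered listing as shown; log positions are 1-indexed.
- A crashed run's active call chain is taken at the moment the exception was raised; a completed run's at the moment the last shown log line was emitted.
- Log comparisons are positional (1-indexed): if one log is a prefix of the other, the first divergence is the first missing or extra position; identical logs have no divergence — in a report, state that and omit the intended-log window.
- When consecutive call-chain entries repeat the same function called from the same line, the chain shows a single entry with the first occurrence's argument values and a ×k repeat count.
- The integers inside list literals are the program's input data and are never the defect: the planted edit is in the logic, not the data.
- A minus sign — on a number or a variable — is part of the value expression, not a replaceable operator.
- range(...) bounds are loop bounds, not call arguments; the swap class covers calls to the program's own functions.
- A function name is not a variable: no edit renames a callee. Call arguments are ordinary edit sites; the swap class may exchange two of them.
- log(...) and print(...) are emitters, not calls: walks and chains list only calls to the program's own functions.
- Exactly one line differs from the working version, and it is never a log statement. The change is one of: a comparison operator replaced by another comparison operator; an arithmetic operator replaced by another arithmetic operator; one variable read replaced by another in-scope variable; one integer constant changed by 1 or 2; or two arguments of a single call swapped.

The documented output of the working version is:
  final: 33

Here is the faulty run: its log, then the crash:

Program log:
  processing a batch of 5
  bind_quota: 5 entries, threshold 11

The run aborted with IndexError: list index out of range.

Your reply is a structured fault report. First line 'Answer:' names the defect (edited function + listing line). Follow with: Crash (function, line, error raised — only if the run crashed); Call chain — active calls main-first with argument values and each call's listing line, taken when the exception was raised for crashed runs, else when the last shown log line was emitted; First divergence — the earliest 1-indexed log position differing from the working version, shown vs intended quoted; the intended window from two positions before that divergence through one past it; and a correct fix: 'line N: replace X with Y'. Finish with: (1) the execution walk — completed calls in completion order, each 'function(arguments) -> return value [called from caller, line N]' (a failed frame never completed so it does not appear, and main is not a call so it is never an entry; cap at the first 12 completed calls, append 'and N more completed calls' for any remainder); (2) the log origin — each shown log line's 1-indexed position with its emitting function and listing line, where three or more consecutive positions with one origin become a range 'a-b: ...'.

Answer: the defect is in probe_limits at line 3.
The tell: After 2 matching log lines the faulty run goes silent, while the working version continues with 'located slot 0'.
Crash: probe_limits, line 3, IndexError.
Call chain: main -> bind_quota([11, 12, 1, 7, 3], 11) (called at line 24) -> probe_limits([11, 12, 1, 7, 3], 11) (called at line 9).
First divergence: position 3 — after 2 matching lines the faulty run goes silent; intended next line 'located slot 0'.
Intended log window:
  1: processing a batch of 5
  2: bind_quota: 5 entries, threshold 11
  3: located slot 0
  4: hit index 0
Execution walk:
  (no call completed)
Log origin:
  1: from main, line 23
  2: from bind_quota, line 8
A correct fix: line 3: replace `scores[quota]` with `scores[floor]`.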